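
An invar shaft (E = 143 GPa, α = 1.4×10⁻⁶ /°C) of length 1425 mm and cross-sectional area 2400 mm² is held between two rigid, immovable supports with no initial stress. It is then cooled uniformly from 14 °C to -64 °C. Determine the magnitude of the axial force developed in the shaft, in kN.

P ≈ 37.5 kN (tensile)

With zero net strain, σ = E·αΔT = 143 GPa × 1.4×10⁻⁶ × 78 = 15.62 MPa.
Then P = σA = 15.62 × 2400 mm² = 37.48 kN, tensile.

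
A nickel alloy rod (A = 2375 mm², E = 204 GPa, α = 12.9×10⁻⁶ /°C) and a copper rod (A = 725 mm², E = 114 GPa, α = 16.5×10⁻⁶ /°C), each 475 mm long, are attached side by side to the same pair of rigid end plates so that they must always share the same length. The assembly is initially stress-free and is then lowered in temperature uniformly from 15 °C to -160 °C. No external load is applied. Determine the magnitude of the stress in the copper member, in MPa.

σ ≈ 61.4 MPa (tensile)

The copper has the larger α, so on cooling it would change length more than the nickel alloy if both were free. The rigid plates force a common final length, so the copper is put into tension and the nickel alloy into compression, with equal and opposite forces P (no external load).
Setting the final lengths equal and cancelling L: (α₁ − α₂)ΔT = P/(A₁E₁) + P/(A₂E₂).
|α₁ − α₂|·ΔT = 3.6×10⁻⁶ × 175 = 0.00063.
1/(A₁E₁) + 1/(A₂E₂) = 1/(2375×204×10³) + 1/(725×114×10³) = 1.416×10⁻⁸ N⁻¹.
P = 0.00063 / 1.416×10⁻⁸ = 44480 N = 44.48 kN.
σ_{copper} = P/A₂ = 44480/725 = 61.35 MPa, tensile.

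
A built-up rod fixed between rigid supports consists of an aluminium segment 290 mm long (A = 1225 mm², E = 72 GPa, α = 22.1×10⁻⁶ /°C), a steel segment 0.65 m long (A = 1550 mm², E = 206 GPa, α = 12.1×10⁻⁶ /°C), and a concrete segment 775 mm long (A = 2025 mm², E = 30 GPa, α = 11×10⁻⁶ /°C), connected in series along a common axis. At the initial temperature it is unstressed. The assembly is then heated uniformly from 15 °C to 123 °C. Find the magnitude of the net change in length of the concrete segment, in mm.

|ΔL| ≈ 0.817 mm

Free thermal expansion of the whole bar: Σ αᵢΔT Lᵢ = 22.1×10⁻⁶×108×290 + 12.1×10⁻⁶×108×650 + 11×10⁻⁶×108×775 = 2.462 mm.
The walls prevent any net length change, so an axial force P (same in every segment) develops. Compatibility: P · Σ Lᵢ/(AᵢEᵢ) = δ_free.
Σ Lᵢ/(AᵢEᵢ) = 290/(1225×72×10³) + 650/(1550×206×10³) + 775/(2025×30×10³) = 1.808×10⁻⁵ mm/N.
So P = 2.462 / 1.808×10⁻⁵ = 136.2 kN, compressive.
For the concrete segment, free thermal change = 11×10⁻⁶×108×775 = 0.9207 mm and elastic change from P = 136200×775/(2025×30×10³) = 1.737 mm; these oppose, so the net change is 0.817 mm (segment shortens).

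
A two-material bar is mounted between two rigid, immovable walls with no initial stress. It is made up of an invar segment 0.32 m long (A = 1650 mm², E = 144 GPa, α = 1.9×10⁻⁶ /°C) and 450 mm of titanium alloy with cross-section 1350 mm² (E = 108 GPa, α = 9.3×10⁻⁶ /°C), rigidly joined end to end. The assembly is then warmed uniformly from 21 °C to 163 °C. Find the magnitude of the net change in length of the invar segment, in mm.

With the walls removed the bar would change length by δ_free = Σ αᵢΔT Lᵢ = 1.9×10⁻⁶×142×320 + 9.3×10⁻⁶×142×450 = 0.6806 mm.
The rigid supports impose zero overall length change; the single axial force P common to all segments must satisfy P Σ Lᵢ/(AᵢEᵢ) = δ_free.
The series flexibility is Σ Lᵢ/(AᵢEᵢ) = 320/(1650×144×10³) + 450/(1350×108×10³) = 4.433×10⁻⁶ mm/N.
So P = 0.6806 / 4.433×10⁻⁶ = 153.5 kN, compressive.
For the invar segment, free thermal change = 1.9×10⁻⁶×142×320 = 0.08634 mm and elastic change from P = 153500×320/(1650×144×10³) = 0.2068 mm; these oppose, so the net change is 0.12 mm (segment shortens).

|ΔL| ≈ 0.12 mm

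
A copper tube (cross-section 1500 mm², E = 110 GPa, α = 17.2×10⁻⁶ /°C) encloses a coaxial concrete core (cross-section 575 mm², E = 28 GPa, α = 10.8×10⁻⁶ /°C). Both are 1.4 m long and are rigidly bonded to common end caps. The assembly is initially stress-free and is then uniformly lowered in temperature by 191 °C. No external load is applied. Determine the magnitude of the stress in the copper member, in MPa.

σ ≈ 12 MPa (tensile)

Both members must finish at the same length. With the larger α, the copper tends to over-contract; the plates restrain it, putting the copper in tension and the concrete in compression. With no external load the two internal forces are equal and opposite, magnitude P.
Equating the net (thermal + elastic) strains gives |α₁ − α₂|·ΔT = P·[1/(A₁E₁) + 1/(A₂E₂)].
|α₁ − α₂|·ΔT = 6.4×10⁻⁶ × 191 = 0.001222.
1/(A₁E₁) + 1/(A₂E₂) = 1/(1500×110×10³) + 1/(575×28×10³) = 6.817×10⁻⁸ N⁻¹.
P = 0.001222 / 6.817×10⁻⁸ = 17930 N = 17.93 kN.
σ_{copper} = P/A₁ = 17930/1500 = 11.95 MPa, tensile.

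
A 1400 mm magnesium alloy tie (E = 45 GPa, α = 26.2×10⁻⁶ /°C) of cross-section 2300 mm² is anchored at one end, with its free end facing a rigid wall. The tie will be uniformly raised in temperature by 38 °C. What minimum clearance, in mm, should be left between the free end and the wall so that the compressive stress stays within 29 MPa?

Free expansion if unrestrained: δ_free = αΔT L = 26.2×10⁻⁶ × 38 × 1400 = 1.394 mm.
At the allowable stress the elastic shortening the wall may impose is σL/E = 29 × 1400 / (45×10³) = 0.9022 mm.
So the gap has to take up the difference, g_min = δ_free − σL/E = 1.394 − 0.9022 = 0.4916 mm.

g ≈ 0.492 mm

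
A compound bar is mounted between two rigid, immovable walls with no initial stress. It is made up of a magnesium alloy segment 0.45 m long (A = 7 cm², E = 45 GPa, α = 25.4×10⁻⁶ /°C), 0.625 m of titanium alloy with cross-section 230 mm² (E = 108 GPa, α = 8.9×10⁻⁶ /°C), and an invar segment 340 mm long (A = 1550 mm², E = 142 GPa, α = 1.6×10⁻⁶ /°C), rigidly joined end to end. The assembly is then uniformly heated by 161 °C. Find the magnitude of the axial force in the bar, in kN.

With the walls removed the bar would change length by δ_free = Σ αᵢΔT Lᵢ = 25.4×10⁻⁶×161×450 + 8.9×10⁻⁶×161×625 + 1.6×10⁻⁶×161×340 = 2.823 mm.
Since the ends are fixed, an axial force P builds up, equal in every segment, with P · Σ Lᵢ/(AᵢEᵢ) = δ_free.
Σ Lᵢ/(AᵢEᵢ) = 450/(700×45×10³) + 625/(230×108×10³) + 340/(1550×142×10³) = 4.099×10⁻⁵ mm/N.
Hence P = δ_free / Σ(L/AE) = 2.823/4.099×10⁻⁵ = 68.88 kN (compressive).

P ≈ 68.9 kN (compressive)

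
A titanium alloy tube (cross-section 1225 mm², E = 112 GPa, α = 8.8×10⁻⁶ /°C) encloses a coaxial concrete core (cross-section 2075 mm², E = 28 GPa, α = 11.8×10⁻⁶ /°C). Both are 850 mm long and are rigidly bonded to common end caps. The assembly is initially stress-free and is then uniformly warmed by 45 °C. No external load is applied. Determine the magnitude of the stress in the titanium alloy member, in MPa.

σ ≈ 4.5 MPa (tensile)

Equilibrium of a rigid end plate with no external load gives equal and opposite internal forces ±P in the two members. Since α_{concrete} > α_{titanium alloy}, heating drives the concrete into compression and the titanium alloy into tension.
Setting the final lengths equal and cancelling L: (α₁ − α₂)ΔT = P/(A₁E₁) + P/(A₂E₂).
|α₁ − α₂|·ΔT = 3×10⁻⁶ × 45 = 0.000135.
1/(A₁E₁) + 1/(A₂E₂) = 1/(1225×112×10³) + 1/(2075×28×10³) = 2.45×10⁻⁸ N⁻¹.
So P = 0.000135 / 2.45×10⁻⁸ = 5.51 kN.
σ_{titanium alloy} = P/A₁ = 5510/1225 = 4.498 MPa, tensile.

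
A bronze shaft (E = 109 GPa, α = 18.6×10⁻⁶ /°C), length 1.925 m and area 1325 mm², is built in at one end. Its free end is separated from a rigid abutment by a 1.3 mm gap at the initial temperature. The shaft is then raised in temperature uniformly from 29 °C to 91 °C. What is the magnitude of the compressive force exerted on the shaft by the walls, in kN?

P ≈ 69 kN

Free thermal elongation = αΔT L = 18.6×10⁻⁶ × 62 × 1925 = 2.22 mm.
After closing the 1.3 mm clearance, 2.22 − 1.3 = 0.9199 mm of expansion remains to be suppressed by the wall.
So σ = E(δ_free − g)/L = 109×10³ × 0.9199/1925 = 52.09 MPa.
P = σA = 52.09 × 1325 = 69.02 kN.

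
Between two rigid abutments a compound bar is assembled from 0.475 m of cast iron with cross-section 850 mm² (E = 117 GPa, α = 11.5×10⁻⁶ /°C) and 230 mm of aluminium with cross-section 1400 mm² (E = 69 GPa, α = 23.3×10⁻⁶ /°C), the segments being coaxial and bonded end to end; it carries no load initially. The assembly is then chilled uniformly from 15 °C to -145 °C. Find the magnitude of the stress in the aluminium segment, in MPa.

If the supports were absent, the total length change would be Σ αᵢΔT Lᵢ = 11.5×10⁻⁶×160×475 + 23.3×10⁻⁶×160×230 = 1.731 mm.
The walls prevent any net length change, so an axial force P (same in every segment) develops. Compatibility: P · Σ Lᵢ/(AᵢEᵢ) = δ_free.
The series flexibility is Σ Lᵢ/(AᵢEᵢ) = 475/(850×117×10³) + 230/(1400×69×10³) = 7.157×10⁻⁶ mm/N.
P = 1.731 / 7.157×10⁻⁶ = 241900 N = 241.9 kN, tensile.
σ_{aluminium} = P / A = 241900 / 1400 = 172.8 MPa.

σ ≈ 173 MPa (tensile)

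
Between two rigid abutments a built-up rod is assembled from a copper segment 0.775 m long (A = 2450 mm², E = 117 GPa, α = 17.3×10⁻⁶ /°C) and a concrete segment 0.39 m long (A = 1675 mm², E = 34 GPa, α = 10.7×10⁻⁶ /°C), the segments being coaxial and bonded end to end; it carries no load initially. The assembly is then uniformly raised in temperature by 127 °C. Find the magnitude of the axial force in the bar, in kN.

If the supports were absent, the total length change would be Σ αᵢΔT Lᵢ = 17.3×10⁻⁶×127×775 + 10.7×10⁻⁶×127×390 = 2.233 mm.
The walls prevent any net length change, so an axial force P (same in every segment) develops. Compatibility: P · Σ Lᵢ/(AᵢEᵢ) = δ_free.
The series flexibility is Σ Lᵢ/(AᵢEᵢ) = 775/(2450×117×10³) + 390/(1675×34×10³) = 9.552×10⁻⁶ mm/N.
P = 2.233 / 9.552×10⁻⁶ = 233800 N = 233.8 kN, compressive.

P ≈ 234 kN (compressive)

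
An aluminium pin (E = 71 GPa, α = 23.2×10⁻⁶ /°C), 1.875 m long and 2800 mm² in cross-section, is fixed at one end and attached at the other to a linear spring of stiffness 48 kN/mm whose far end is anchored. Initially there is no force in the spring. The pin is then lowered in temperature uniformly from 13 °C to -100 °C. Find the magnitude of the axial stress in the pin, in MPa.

σ ≈ 58 MPa (tensile)

If the spring were absent the pin would shorten by αΔT L = 23.2×10⁻⁶ × 113 × 1875 = 4.915 mm.
With a force P in the spring, the elastic change of the pin is PL/(AE) and that of the spring is P/k; compatibility requires their sum to equal δ_free.
So P = δ_free / [L/(AE) + 1/k] = 4.915 / [ 1875/(2800×71×10³) + 1/(48×10³) ].
P = 4.915 / 3.026×10⁻⁵ = 162400 N.
σ = P/A = 162400/2800 = 58.01 MPa.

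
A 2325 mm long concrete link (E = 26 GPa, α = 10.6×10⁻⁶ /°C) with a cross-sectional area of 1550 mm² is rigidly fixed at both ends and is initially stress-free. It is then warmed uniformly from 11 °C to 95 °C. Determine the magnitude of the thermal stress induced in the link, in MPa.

σ ≈ 23.2 MPa (compressive)

With length fixed, the mechanical strain must cancel the thermal strain αΔT = 10.6×10⁻⁶ × 84 = 890.4×10⁻⁶.
The stress required to suppress this strain is σ = Eε = 26×10³ × 890.4×10⁻⁶ = 23.15 MPa, compressive since the link is trying to expand.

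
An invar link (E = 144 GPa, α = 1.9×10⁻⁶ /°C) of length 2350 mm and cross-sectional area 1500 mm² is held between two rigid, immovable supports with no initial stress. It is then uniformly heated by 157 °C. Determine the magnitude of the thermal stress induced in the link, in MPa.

Because both ends are immovable the net strain is zero, and the suppressed thermal strain is αΔT = 1.9×10⁻⁶ × 157 = 298.3×10⁻⁶.
The stress required to suppress this strain is σ = Eε = 144×10³ × 298.3×10⁻⁶ = 42.96 MPa, compressive since the link is trying to expand.

σ ≈ 43 MPa (compressive)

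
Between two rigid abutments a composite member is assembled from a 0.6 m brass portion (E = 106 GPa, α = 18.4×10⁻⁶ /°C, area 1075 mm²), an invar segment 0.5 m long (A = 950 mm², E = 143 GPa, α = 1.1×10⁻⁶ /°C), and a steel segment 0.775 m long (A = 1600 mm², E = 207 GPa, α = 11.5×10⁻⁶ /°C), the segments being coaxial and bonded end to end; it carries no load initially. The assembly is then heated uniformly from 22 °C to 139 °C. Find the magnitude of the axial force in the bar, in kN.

P ≈ 213 kN (compressive)

If the supports were absent, the total length change would be Σ αᵢΔT Lᵢ = 18.4×10⁻⁶×117×600 + 1.1×10⁻⁶×117×500 + 11.5×10⁻⁶×117×775 = 2.399 mm.
Since the ends are fixed, an axial force P builds up, equal in every segment, with P · Σ Lᵢ/(AᵢEᵢ) = δ_free.
The series flexibility is Σ Lᵢ/(AᵢEᵢ) = 600/(1075×106×10³) + 500/(950×143×10³) + 775/(1600×207×10³) = 1.129×10⁻⁵ mm/N.
P = 2.399 / 1.129×10⁻⁵ = 212500 N = 212.5 kN, compressive.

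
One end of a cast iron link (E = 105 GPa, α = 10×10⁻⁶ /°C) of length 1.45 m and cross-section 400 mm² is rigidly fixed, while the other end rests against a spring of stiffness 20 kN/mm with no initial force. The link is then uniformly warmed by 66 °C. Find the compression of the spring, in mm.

The unrestrained thermal change is αΔT L = 10×10⁻⁶ × 66 × 1450 = 0.957 mm.
With a force P in the spring, the elastic change of the link is PL/(AE) and that of the spring is P/k; compatibility requires their sum to equal δ_free.
P [ L/(AE) + 1/k ] = δ_free → P [ 1450/(400×105×10³) + 1/(20×10³) ] = 0.957.
P = 0.957 / 8.452×10⁻⁵ = 11320 N.
Spring compression = P/k = 11320/(20×10³) = 0.5661 mm.

δ ≈ 0.566 mm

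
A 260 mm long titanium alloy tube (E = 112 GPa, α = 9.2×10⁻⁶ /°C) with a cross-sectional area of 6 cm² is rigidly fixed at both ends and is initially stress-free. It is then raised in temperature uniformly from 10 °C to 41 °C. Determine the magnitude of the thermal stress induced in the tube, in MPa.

Because both ends are immovable the net strain is zero, and the suppressed thermal strain is αΔT = 9.2×10⁻⁶ × 31 = 285.2×10⁻⁶.
σ = EαΔT = 112×10³ × 9.2×10⁻⁶ × 31 = 31.94 MPa (compressive; the tube is trying to expand).

σ ≈ 31.9 MPa (compressive)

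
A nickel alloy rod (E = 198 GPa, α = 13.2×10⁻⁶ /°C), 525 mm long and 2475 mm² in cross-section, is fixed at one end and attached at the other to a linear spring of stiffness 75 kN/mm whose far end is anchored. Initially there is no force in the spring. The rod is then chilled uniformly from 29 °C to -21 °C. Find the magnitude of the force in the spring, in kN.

Free thermal contraction: δ_free = αΔT L = 13.2×10⁻⁶ × 50 × 525 = 0.3465 mm.
With a force P in the spring, the elastic change of the rod is PL/(AE) and that of the spring is P/k; compatibility requires their sum to equal δ_free.
P [ L/(AE) + 1/k ] = δ_free → P [ 525/(2475×198×10³) + 1/(75×10³) ] = 0.3465.
P = 0.3465 / 1.44×10⁻⁵ = 24050 N.

P ≈ 24.1 kN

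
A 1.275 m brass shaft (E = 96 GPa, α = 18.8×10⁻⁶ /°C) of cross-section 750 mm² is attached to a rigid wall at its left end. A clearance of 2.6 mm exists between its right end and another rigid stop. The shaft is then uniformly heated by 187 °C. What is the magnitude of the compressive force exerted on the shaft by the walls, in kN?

P ≈ 106 kN

Unrestrained expansion: δ_free = αΔT L = 18.8×10⁻⁶ × 187 × 1275 = 4.482 mm.
This exceeds the 2.6 mm gap, so the wall pushes back. The portion of expansion that must be recovered elastically is δ_free − gap = 4.482 − 2.6 = 1.882 mm.
Compatibility: PL/(AE) = 1.882 mm, so σ = P/A = E × (1.882/1275) = 141.7 MPa.
Force on the wall = σA = 141.7 × 750 mm² = 106.3 kN.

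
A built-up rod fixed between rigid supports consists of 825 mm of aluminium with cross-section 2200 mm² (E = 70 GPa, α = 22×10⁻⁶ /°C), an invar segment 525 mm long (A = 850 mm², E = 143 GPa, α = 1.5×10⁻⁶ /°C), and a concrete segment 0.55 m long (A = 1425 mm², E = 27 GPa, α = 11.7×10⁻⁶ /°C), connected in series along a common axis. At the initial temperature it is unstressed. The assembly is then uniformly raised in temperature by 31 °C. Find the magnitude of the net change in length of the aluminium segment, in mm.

Free thermal expansion of the whole bar: Σ αᵢΔT Lᵢ = 22×10⁻⁶×31×825 + 1.5×10⁻⁶×31×525 + 11.7×10⁻⁶×31×550 = 0.7865 mm.
Since the ends are fixed, an axial force P builds up, equal in every segment, with P · Σ Lᵢ/(AᵢEᵢ) = δ_free.
Σ Lᵢ/(AᵢEᵢ) = 825/(2200×70×10³) + 525/(850×143×10³) + 550/(1425×27×10³) = 2.397×10⁻⁵ mm/N.
Hence P = δ_free / Σ(L/AE) = 0.7865/2.397×10⁻⁵ = 32.81 kN (compressive).
For the aluminium segment, free thermal change = 22×10⁻⁶×31×825 = 0.5626 mm and elastic change from P = 32810×825/(2200×70×10³) = 0.1758 mm; these oppose, so the net change is 0.387 mm (segment lengthens).

|ΔL| ≈ 0.387 mm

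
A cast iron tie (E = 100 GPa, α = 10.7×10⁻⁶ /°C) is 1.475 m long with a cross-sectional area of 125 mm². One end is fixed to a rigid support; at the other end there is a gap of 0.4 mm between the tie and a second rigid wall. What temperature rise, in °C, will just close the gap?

ΔT ≈ 25.3 °C

The gap closes when αΔT L = 0.4 mm, since the tie is still unstressed at that instant.
So ΔT = g/(αL) = 0.4/(10.7×10⁻⁶ × 1475) = 25.34 °C.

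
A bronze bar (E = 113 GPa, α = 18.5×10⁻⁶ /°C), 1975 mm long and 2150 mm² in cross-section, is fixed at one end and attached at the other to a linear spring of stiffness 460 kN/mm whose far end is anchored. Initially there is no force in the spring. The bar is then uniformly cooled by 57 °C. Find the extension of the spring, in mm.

δ ≈ 0.439 mm

If the spring were absent the bar would shorten by αΔT L = 18.5×10⁻⁶ × 57 × 1975 = 2.083 mm.
With a force P in the spring, the elastic change of the bar is PL/(AE) and that of the spring is P/k; compatibility requires their sum to equal δ_free.
So P = δ_free / [L/(AE) + 1/k] = 2.083 / [ 1975/(2150×113×10³) + 1/(460×10³) ].
P = 2.083 / 1.03×10⁻⁵ = 202100 N.
Spring extension = P/k = 202100/(460×10³) = 0.4394 mm.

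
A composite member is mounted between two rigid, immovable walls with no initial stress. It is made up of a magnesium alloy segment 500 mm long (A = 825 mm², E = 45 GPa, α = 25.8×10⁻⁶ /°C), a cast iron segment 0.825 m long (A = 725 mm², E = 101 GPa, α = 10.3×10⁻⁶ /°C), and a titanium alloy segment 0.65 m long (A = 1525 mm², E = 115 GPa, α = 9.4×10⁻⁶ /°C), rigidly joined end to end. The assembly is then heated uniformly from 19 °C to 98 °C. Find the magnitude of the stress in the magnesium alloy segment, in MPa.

σ ≈ 92.6 MPa (compressive)

Free thermal expansion of the whole bar: Σ αᵢΔT Lᵢ = 25.8×10⁻⁶×79×500 + 10.3×10⁻⁶×79×825 + 9.4×10⁻⁶×79×650 = 2.173 mm.
The rigid supports impose zero overall length change; the single axial force P common to all segments must satisfy P Σ Lᵢ/(AᵢEᵢ) = δ_free.
Σ Lᵢ/(AᵢEᵢ) = 500/(825×45×10³) + 825/(725×101×10³) + 650/(1525×115×10³) = 2.844×10⁻⁵ mm/N.
So P = 2.173 / 2.844×10⁻⁵ = 76.41 kN, compressive.
σ_{magnesium alloy} = P / A = 76410 / 825 = 92.61 MPa.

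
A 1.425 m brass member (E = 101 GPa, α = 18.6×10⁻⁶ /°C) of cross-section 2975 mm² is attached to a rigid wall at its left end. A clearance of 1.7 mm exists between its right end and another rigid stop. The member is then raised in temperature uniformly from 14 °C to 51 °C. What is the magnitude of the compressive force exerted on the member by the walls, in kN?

Free thermal elongation = αΔT L = 18.6×10⁻⁶ × 37 × 1425 = 0.9807 mm.
Since δ_free = 0.981 mm is less than the 1.7 mm gap, the member never touches the wall. No axial force develops.

P ≈ 0 kN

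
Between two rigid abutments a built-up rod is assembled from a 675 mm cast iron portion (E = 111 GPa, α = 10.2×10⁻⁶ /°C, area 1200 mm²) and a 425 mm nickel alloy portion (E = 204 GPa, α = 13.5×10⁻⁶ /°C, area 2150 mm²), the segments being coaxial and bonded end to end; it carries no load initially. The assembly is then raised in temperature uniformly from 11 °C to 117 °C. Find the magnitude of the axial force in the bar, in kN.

If the supports were absent, the total length change would be Σ αᵢΔT Lᵢ = 10.2×10⁻⁶×106×675 + 13.5×10⁻⁶×106×425 = 1.338 mm.
The rigid supports impose zero overall length change; the single axial force P common to all segments must satisfy P Σ Lᵢ/(AᵢEᵢ) = δ_free.
The series flexibility is Σ Lᵢ/(AᵢEᵢ) = 675/(1200×111×10³) + 425/(2150×204×10³) = 6.037×10⁻⁶ mm/N.
Hence P = δ_free / Σ(L/AE) = 1.338/6.037×10⁻⁶ = 221.6 kN (compressive).

P ≈ 222 kN (compressive)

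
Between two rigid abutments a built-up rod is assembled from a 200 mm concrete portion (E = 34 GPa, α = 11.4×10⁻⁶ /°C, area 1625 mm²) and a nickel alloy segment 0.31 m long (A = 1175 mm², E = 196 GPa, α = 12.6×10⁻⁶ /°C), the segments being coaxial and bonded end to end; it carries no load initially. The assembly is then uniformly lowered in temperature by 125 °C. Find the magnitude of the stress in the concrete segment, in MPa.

With the walls removed the bar would change length by δ_free = Σ αᵢΔT Lᵢ = 11.4×10⁻⁶×125×200 + 12.6×10⁻⁶×125×310 = 0.7732 mm.
Since the ends are fixed, an axial force P builds up, equal in every segment, with P · Σ Lᵢ/(AᵢEᵢ) = δ_free.
Σ Lᵢ/(AᵢEᵢ) = 200/(1625×34×10³) + 310/(1175×196×10³) = 4.966×10⁻⁶ mm/N.
P = 0.7732 / 4.966×10⁻⁶ = 155700 N = 155.7 kN, tensile.
σ_{concrete} = P / A = 155700 / 1625 = 95.82 MPa.

σ ≈ 95.8 MPa (tensile)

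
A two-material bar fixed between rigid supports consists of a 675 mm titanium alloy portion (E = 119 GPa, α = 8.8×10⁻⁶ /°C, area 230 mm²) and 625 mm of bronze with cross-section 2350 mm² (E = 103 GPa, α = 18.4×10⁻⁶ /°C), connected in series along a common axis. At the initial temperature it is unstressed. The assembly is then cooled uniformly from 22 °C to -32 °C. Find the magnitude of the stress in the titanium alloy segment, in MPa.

If the supports were absent, the total length change would be Σ αᵢΔT Lᵢ = 8.8×10⁻⁶×54×675 + 18.4×10⁻⁶×54×625 = 0.9418 mm.
Since the ends are fixed, an axial force P builds up, equal in every segment, with P · Σ Lᵢ/(AᵢEᵢ) = δ_free.
The series flexibility is Σ Lᵢ/(AᵢEᵢ) = 675/(230×119×10³) + 625/(2350×103×10³) = 2.724×10⁻⁵ mm/N.
So P = 0.9418 / 2.724×10⁻⁵ = 34.57 kN, tensile.
σ_{titanium alloy} = P / A = 34570 / 230 = 150.3 MPa.

σ ≈ 150 MPa (tensile)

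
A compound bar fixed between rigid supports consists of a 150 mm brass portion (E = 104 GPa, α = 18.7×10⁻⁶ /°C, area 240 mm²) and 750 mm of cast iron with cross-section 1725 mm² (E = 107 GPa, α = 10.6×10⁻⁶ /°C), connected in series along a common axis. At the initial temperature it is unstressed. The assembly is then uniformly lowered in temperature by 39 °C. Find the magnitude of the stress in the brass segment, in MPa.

Free thermal contraction of the whole bar: Σ αᵢΔT Lᵢ = 18.7×10⁻⁶×39×150 + 10.6×10⁻⁶×39×750 = 0.4194 mm.
Since the ends are fixed, an axial force P builds up, equal in every segment, with P · Σ Lᵢ/(AᵢEᵢ) = δ_free.
Σ Lᵢ/(AᵢEᵢ) = 150/(240×104×10³) + 750/(1725×107×10³) = 1.007×10⁻⁵ mm/N.
Hence P = δ_free / Σ(L/AE) = 0.4194/1.007×10⁻⁵ = 41.64 kN (tensile).
σ_{brass} = P / A = 41640 / 240 = 173.5 MPa.

σ ≈ 174 MPa (tensile)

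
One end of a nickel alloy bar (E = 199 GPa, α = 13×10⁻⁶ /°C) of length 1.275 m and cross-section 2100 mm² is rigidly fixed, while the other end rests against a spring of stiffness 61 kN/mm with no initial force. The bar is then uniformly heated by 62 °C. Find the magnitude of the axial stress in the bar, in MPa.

The unrestrained thermal change is αΔT L = 13×10⁻⁶ × 62 × 1275 = 1.028 mm.
With a force P in the spring, the elastic change of the bar is PL/(AE) and that of the spring is P/k; compatibility requires their sum to equal δ_free.
So P = δ_free / [L/(AE) + 1/k] = 1.028 / [ 1275/(2100×199×10³) + 1/(61×10³) ].
P = 1.028 / 1.944×10⁻⁵ = 52850 N.
σ = P/A = 52850/2100 = 25.17 MPa.

σ ≈ 25.2 MPa (compressive)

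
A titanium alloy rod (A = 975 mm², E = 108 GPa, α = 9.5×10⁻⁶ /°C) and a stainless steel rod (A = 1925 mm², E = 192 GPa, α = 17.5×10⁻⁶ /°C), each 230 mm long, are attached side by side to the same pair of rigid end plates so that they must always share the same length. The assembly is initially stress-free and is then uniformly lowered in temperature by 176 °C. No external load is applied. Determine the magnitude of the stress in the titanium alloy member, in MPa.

σ ≈ 118 MPa (compressive)

Both members must finish at the same length. With the larger α, the stainless steel tends to over-contract; the plates restrain it, putting the stainless steel in tension and the titanium alloy in compression. With no external load the two internal forces are equal and opposite, magnitude P.
Equating the net (thermal + elastic) strains gives |α₁ − α₂|·ΔT = P·[1/(A₁E₁) + 1/(A₂E₂)].
|α₁ − α₂|·ΔT = 8×10⁻⁶ × 176 = 0.001408.
1/(A₁E₁) + 1/(A₂E₂) = 1/(975×108×10³) + 1/(1925×192×10³) = 1.22×10⁻⁸ N⁻¹.
So P = 0.001408 / 1.22×10⁻⁸ = 115.4 kN.
σ_{titanium alloy} = P/A₁ = 115400/975 = 118.3 MPa, compressive.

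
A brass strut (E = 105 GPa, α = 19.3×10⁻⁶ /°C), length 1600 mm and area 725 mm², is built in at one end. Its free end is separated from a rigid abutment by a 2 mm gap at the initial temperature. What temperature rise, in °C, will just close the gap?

The gap closes when αΔT L = 2 mm, since the strut is still unstressed at that instant.
So ΔT = g/(αL) = 2/(19.3×10⁻⁶ × 1600) = 64.77 °C.

ΔT ≈ 64.8 °C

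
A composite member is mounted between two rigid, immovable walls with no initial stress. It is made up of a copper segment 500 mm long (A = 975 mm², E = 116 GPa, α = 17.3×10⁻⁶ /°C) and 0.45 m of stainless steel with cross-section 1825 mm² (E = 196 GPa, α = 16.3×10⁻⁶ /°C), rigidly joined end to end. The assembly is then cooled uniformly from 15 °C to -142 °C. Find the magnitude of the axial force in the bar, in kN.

If the supports were absent, the total length change would be Σ αᵢΔT Lᵢ = 17.3×10⁻⁶×157×500 + 16.3×10⁻⁶×157×450 = 2.51 mm.
Since the ends are fixed, an axial force P builds up, equal in every segment, with P · Σ Lᵢ/(AᵢEᵢ) = δ_free.
The series flexibility is Σ Lᵢ/(AᵢEᵢ) = 500/(975×116×10³) + 450/(1825×196×10³) = 5.679×10⁻⁶ mm/N.
So P = 2.51 / 5.679×10⁻⁶ = 441.9 kN, tensile.

P ≈ 442 kN (tensile)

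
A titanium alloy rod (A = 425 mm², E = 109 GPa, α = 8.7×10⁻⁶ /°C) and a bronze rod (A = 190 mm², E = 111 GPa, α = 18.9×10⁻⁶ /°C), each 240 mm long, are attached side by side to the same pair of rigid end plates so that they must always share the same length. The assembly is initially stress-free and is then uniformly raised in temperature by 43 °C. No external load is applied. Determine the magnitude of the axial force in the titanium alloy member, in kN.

Equilibrium of a rigid end plate with no external load gives equal and opposite internal forces ±P in the two members. Since α_{bronze} > α_{titanium alloy}, heating drives the bronze into compression and the titanium alloy into tension.
Setting the final lengths equal and cancelling L: (α₁ − α₂)ΔT = P/(A₁E₁) + P/(A₂E₂).
|α₁ − α₂|·ΔT = 10.2×10⁻⁶ × 43 = 0.0004386.
1/(A₁E₁) + 1/(A₂E₂) = 1/(425×109×10³) + 1/(190×111×10³) = 6.9×10⁻⁸ N⁻¹.
So P = 0.0004386 / 6.9×10⁻⁸ = 6.356 kN.

P ≈ 6.36 kN (tensile in the titanium alloy)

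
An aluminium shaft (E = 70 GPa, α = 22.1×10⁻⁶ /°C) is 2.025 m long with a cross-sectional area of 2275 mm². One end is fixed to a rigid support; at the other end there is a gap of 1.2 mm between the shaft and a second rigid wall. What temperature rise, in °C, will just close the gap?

The gap closes when αΔT L = 1.2 mm, since the shaft is still unstressed at that instant.
So ΔT = g/(αL) = 1.2/(22.1×10⁻⁶ × 2025) = 26.81 °C.

ΔT ≈ 26.8 °C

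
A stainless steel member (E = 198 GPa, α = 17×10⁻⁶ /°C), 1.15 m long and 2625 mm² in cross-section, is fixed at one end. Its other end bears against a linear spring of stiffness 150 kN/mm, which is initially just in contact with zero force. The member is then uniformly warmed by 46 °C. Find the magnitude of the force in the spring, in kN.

Free thermal expansion: δ_free = αΔT L = 17×10⁻⁶ × 46 × 1150 = 0.8993 mm.
Let P be the compressive force at the spring. The member shortens elastically by PL/(AE) and the spring compresses by P/k; together these equal δ_free.
P [ L/(AE) + 1/k ] = δ_free → P [ 1150/(2625×198×10³) + 1/(150×10³) ] = 0.8993.
P = 0.8993 / 8.879×10⁻⁶ = 101300 N.

P ≈ 101 kN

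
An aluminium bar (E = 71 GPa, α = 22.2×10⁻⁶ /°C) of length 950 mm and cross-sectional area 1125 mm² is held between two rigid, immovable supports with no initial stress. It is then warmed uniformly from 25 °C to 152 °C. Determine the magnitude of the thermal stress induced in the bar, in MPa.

Because both ends are immovable the net strain is zero, and the suppressed thermal strain is αΔT = 22.2×10⁻⁶ × 127 = 2819.4×10⁻⁶.
σ = EαΔT = 71×10³ × 22.2×10⁻⁶ × 127 = 200.2 MPa (compressive; the bar is trying to expand).

σ ≈ 200 MPa (compressive)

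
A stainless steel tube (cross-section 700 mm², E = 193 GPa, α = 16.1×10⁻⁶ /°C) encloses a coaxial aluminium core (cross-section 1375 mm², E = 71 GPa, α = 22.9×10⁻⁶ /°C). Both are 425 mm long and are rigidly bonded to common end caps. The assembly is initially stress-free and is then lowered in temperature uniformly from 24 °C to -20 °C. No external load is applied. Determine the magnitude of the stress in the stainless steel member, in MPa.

σ ≈ 24.2 MPa (compressive)

Equilibrium of a rigid end plate with no external load gives equal and opposite internal forces ±P in the two members. Since α_{aluminium} > α_{stainless steel}, cooling drives the aluminium into tension and the stainless steel into compression.
Compatibility of the two members (thermal + elastic change equal): (α₁ − α₂)ΔT = P·[1/(A₁E₁) + 1/(A₂E₂)].
|α₁ − α₂|·ΔT = 6.8×10⁻⁶ × 44 = 0.0002992.
1/(A₁E₁) + 1/(A₂E₂) = 1/(700×193×10³) + 1/(1375×71×10³) = 1.765×10⁻⁸ N⁻¹.
So P = 0.0002992 / 1.765×10⁻⁸ = 16.96 kN.
σ_{stainless steel} = P/A₁ = 16960/700 = 24.22 MPa, compressive.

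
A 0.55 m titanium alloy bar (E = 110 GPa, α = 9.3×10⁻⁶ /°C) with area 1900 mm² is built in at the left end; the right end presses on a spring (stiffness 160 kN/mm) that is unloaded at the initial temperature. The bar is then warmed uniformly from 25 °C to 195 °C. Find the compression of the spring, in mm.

δ ≈ 0.612 mm

The unrestrained thermal change is αΔT L = 9.3×10⁻⁶ × 170 × 550 = 0.8696 mm.
With a force P in the spring, the elastic change of the bar is PL/(AE) and that of the spring is P/k; compatibility requires their sum to equal δ_free.
P [ L/(AE) + 1/k ] = δ_free → P [ 550/(1900×110×10³) + 1/(160×10³) ] = 0.8696.
P = 0.8696 / 8.882×10⁻⁶ = 97900 N.
Spring compression = P/k = 97900/(160×10³) = 0.6119 mm.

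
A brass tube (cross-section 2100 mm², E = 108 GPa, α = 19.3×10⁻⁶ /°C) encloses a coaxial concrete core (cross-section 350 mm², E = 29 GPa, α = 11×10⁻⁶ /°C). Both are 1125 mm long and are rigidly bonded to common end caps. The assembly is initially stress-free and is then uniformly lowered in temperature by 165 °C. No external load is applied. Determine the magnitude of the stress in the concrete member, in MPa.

σ ≈ 38 MPa (compressive)

Equilibrium of a rigid end plate with no external load gives equal and opposite internal forces ±P in the two members. Since α_{brass} > α_{concrete}, cooling drives the brass into tension and the concrete into compression.
Compatibility of the two members (thermal + elastic change equal): (α₁ − α₂)ΔT = P·[1/(A₁E₁) + 1/(A₂E₂)].
|α₁ − α₂|·ΔT = 8.3×10⁻⁶ × 165 = 0.00137.
1/(A₁E₁) + 1/(A₂E₂) = 1/(2100×108×10³) + 1/(350×29×10³) = 1.029×10⁻⁷ N⁻¹.
So P = 0.00137 / 1.029×10⁻⁷ = 13.3 kN.
σ_{concrete} = P/A₂ = 13300/350 = 38.01 MPa, compressive.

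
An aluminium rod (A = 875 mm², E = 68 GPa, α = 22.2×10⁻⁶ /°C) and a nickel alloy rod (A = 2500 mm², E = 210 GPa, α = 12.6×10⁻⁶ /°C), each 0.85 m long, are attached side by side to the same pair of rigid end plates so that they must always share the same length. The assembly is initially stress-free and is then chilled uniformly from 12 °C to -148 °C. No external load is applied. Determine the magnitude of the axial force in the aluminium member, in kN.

Both members must finish at the same length. With the larger α, the aluminium tends to over-contract; the plates restrain it, putting the aluminium in tension and the nickel alloy in compression. With no external load the two internal forces are equal and opposite, magnitude P.
Compatibility of the two members (thermal + elastic change equal): (α₁ − α₂)ΔT = P·[1/(A₁E₁) + 1/(A₂E₂)].
|α₁ − α₂|·ΔT = 9.6×10⁻⁶ × 160 = 0.001536.
1/(A₁E₁) + 1/(A₂E₂) = 1/(875×68×10³) + 1/(2500×210×10³) = 1.871×10⁻⁸ N⁻¹.
P = 0.001536 / 1.871×10⁻⁸ = 82090 N = 82.09 kN.

P ≈ 82.1 kN (tensile in the aluminium)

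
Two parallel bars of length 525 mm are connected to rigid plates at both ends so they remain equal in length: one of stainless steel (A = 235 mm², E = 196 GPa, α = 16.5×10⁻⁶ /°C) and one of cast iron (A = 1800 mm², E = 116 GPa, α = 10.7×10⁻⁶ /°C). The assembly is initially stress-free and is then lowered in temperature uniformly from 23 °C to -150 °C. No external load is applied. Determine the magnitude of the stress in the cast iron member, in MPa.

The stainless steel has the larger α, so on cooling it would change length more than the cast iron if both were free. The rigid plates force a common final length, so the stainless steel is put into tension and the cast iron into compression, with equal and opposite forces P (no external load).
Compatibility of the two members (thermal + elastic change equal): (α₁ − α₂)ΔT = P·[1/(A₁E₁) + 1/(A₂E₂)].
|α₁ − α₂|·ΔT = 5.8×10⁻⁶ × 173 = 0.001003.
1/(A₁E₁) + 1/(A₂E₂) = 1/(235×196×10³) + 1/(1800×116×10³) = 2.65×10⁻⁸ N⁻¹.
P = 0.001003 / 2.65×10⁻⁸ = 37860 N = 37.86 kN.
σ_{cast iron} = P/A₂ = 37860/1800 = 21.04 MPa, compressive.

σ ≈ 21 MPa (compressive)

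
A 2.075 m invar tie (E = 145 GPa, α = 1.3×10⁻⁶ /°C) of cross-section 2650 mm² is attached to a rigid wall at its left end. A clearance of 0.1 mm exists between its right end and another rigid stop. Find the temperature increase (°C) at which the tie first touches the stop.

ΔT ≈ 37.1 °C

The gap closes when αΔT L = 0.1 mm, since the tie is still unstressed at that instant.
So ΔT = g/(αL) = 0.1/(1.3×10⁻⁶ × 2075) = 37.07 °C.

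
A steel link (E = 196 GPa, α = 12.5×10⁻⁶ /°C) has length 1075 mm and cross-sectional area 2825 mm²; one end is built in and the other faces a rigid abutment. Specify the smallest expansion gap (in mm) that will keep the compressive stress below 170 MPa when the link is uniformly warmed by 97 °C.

Free expansion if unrestrained: δ_free = αΔT L = 12.5×10⁻⁶ × 97 × 1075 = 1.303 mm.
At the allowable stress the elastic shortening the wall may impose is σL/E = 170 × 1075 / (196×10³) = 0.9324 mm.
The gap must absorb the remainder: g_min = 1.303 − 0.9324 = 0.371 mm.

g ≈ 0.371 mm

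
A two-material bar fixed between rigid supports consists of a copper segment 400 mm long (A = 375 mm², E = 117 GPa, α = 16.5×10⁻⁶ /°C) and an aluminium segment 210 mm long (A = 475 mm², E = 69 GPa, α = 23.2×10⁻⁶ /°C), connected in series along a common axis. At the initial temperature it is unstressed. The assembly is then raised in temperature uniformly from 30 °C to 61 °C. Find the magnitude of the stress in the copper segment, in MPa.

σ ≈ 61.1 MPa (compressive)

If the supports were absent, the total length change would be Σ αᵢΔT Lᵢ = 16.5×10⁻⁶×31×400 + 23.2×10⁻⁶×31×210 = 0.3556 mm.
The walls prevent any net length change, so an axial force P (same in every segment) develops. Compatibility: P · Σ Lᵢ/(AᵢEᵢ) = δ_free.
Σ Lᵢ/(AᵢEᵢ) = 400/(375×117×10³) + 210/(475×69×10³) = 1.552×10⁻⁵ mm/N.
Hence P = δ_free / Σ(L/AE) = 0.3556/1.552×10⁻⁵ = 22.91 kN (compressive).
σ_{copper} = P / A = 22910 / 375 = 61.09 MPa.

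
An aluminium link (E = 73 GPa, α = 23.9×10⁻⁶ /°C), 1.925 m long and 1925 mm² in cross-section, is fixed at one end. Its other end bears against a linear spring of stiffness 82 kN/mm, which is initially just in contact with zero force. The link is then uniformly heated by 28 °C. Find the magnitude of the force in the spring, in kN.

If the spring were absent the link would lengthen by αΔT L = 23.9×10⁻⁶ × 28 × 1925 = 1.288 mm.
Let P be the compressive force at the spring. The link shortens elastically by PL/(AE) and the spring compresses by P/k; together these equal δ_free.
So P = δ_free / [L/(AE) + 1/k] = 1.288 / [ 1925/(1925×73×10³) + 1/(82×10³) ].
P = 1.288 / 2.589×10⁻⁵ = 49750 N.

P ≈ 49.7 kN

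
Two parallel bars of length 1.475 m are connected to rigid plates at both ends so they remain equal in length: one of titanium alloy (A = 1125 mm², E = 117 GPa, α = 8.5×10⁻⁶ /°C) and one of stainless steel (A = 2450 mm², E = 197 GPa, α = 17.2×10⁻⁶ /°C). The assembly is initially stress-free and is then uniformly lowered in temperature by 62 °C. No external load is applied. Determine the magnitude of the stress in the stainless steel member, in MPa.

σ ≈ 22.8 MPa (tensile)

Both members must finish at the same length. With the larger α, the stainless steel tends to over-contract; the plates restrain it, putting the stainless steel in tension and the titanium alloy in compression. With no external load the two internal forces are equal and opposite, magnitude P.
Setting the final lengths equal and cancelling L: (α₁ − α₂)ΔT = P/(A₁E₁) + P/(A₂E₂).
|α₁ − α₂|·ΔT = 8.7×10⁻⁶ × 62 = 0.0005394.
1/(A₁E₁) + 1/(A₂E₂) = 1/(1125×117×10³) + 1/(2450×197×10³) = 9.669×10⁻⁹ N⁻¹.
P = 0.0005394 / 9.669×10⁻⁹ = 55790 N = 55.79 kN.
σ_{stainless steel} = P/A₂ = 55790/2450 = 22.77 MPa, tensile.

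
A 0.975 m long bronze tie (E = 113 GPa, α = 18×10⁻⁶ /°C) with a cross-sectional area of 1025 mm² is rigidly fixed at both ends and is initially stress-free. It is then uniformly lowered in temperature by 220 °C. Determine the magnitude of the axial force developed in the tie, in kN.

P ≈ 459 kN (tensile)

The ends cannot move, so σ = EαΔT = 113×10³ × 18×10⁻⁶ × 220 = 447.5 MPa.
Then P = σA = 447.5 × 1025 mm² = 458.7 kN, tensile.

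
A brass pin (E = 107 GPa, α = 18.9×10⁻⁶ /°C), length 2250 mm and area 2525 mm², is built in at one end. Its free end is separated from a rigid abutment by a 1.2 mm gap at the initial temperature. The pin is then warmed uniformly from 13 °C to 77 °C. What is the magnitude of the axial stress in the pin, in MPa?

σ ≈ 72.4 MPa (compressive)

If the wall were absent the pin would grow by αΔT L = 18.9×10⁻⁶ × 64 × 2250 = 2.722 mm.
This exceeds the 1.2 mm gap, so the wall pushes back. The portion of expansion that must be recovered elastically is δ_free − gap = 2.722 − 1.2 = 1.522 mm.
So σ = E(δ_free − g)/L = 107×10³ × 1.522/2250 = 72.36 MPa.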